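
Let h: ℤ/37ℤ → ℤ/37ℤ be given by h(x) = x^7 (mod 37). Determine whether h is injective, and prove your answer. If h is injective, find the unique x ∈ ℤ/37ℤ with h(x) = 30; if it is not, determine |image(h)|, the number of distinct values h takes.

Since 37 is prime, the nonzero elements of ℤ/37ℤ form a cyclic group of order 36.
As gcd(7, 36) = 1, raising to the 7th power is a bijection on this group: if u^7 ≡ v^7 then (uv^{−1})^7 = 1, and the only element of order dividing gcd(7, 36) = 1 is 1, so u = v.
With h(0) = 0 this makes h injective on all of ℤ/37ℤ, hence bijective (finite equal-size domain and codomain). In particular h is injective.
Since h is injective, we find the preimage of 30. The inverse of x ↦ x^7 on (ℤ/37ℤ)^× is x ↦ x^31, because 7·31 = 217 = 6·36 + 1 ≡ 1 (mod 36) and x^{36} = 1 for x ≠ 0 (Fermat). So h⁻¹(30) = 30^31 mod 37.
Repeated squaring mod 37: 30^1 ≡ 30, 30^2 ≡ 30² = 900 ≡ 12, 30^4 ≡ 12² = 144 ≡ 33, 30^8 ≡ 33² = 1089 ≡ 16, 30^16 ≡ 16² = 256 ≡ 34. Since 31 = 16 + 8 + 4 + 2 + 1, 30^31 ≡ 34·16·33·12·30: 34·16 = 544 ≡ 26, then 26·33 = 858 ≡ 7, then 7·12 = 84 ≡ 10, then 10·30 = 300 ≡ 4. So 30^31 ≡ 4 (mod 37).
Hence h⁻¹(30) = 4.

4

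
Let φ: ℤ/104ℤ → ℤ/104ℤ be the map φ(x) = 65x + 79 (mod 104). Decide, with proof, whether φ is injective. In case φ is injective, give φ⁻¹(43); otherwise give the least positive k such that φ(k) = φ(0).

Recall: φ is injective when φ(s) = φ(t) forces s = t.
We have gcd(65, 104) = 13 > 1. Taking s = 0 and t = 8: φ(0) = 79 and φ(8) = 65·8 + 79 = 599 ≡ 79 (mod 104).
So φ(0) = φ(8) while 0 ≠ 8, hence φ is not injective.
Since φ is not injective, we find the least positive k with φ(k) = φ(0): this means 65k ≡ 0 (mod 104), i.e. 104 ∣ 65k. Since gcd(65, 104) = 13, dividing through by 13 this holds exactly when 8 ∣ 5k, and as gcd(5, 8) = 1, exactly when 8 ∣ k.
The smallest positive such k is 8.

8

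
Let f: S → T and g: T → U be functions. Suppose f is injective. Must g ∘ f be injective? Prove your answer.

not injective

No. Take S = T = U = {1, 2}, f = identity (injective), and g(x) = 1 for every x.
Then (g ∘ f)(1) = 1 = (g ∘ f)(2) with 1 ≠ 2, so g ∘ f is not injective.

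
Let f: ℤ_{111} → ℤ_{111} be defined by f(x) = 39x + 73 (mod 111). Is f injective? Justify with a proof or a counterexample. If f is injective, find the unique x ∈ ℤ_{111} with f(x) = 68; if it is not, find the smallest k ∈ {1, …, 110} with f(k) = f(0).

37

We have gcd(39, 111) = 3 > 1. Taking x_1 = 0 and x_2 = 37: f(0) = 73 and f(37) = 39·37 + 73 = 1516 ≡ 73 (mod 111).
So f(0) = f(37) while 0 ≠ 37, so f is not injective.
Since f is not injective, we find the least positive k with f(k) = f(0): this means 39k ≡ 0 (mod 111), i.e. 111 ∣ 39k. Since gcd(39, 111) = 3, dividing through by 3 this holds exactly when 37 ∣ 13k, and as gcd(13, 37) = 1, exactly when 37 ∣ k.
The smallest positive such k is 37.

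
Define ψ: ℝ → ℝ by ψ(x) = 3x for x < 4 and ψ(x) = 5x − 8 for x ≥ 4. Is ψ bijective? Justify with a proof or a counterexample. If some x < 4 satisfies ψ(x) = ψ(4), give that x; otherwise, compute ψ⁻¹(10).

10/3

Both pieces are strictly increasing (slopes 3 and 5), so each is injective on its own interval.
The left piece maps (−∞, 4) onto (−∞, 12); the right piece maps [4, ∞) onto [12, ∞).
Since 12 = 12, the images partition ℝ: ψ is injective and surjective, hence bijective.
Because the two images are disjoint, no x < 4 has ψ(x) = ψ(4), so we compute ψ⁻¹(10): 10 lies in (−∞, 12), so solve 3x = 10: x = (10 − 0)/3 = 10/3.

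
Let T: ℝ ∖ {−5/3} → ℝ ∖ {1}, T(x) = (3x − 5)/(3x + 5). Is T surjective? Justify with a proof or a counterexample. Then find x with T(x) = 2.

-5

For any y ≠ 1, solving y(3x + 5) = 3x − 5 for x gives a well-defined x ≠ −5/3. So T is surjective.
Solving T(x) = 2: cross-multiplying gives 3x − 5 = 2(3x + 5), which rearranges to −3x = 15, so x = −5.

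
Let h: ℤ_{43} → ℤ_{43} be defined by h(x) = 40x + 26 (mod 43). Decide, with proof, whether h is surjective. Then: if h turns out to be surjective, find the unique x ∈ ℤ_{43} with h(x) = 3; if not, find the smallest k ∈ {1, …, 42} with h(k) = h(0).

22

Since gcd(40, 43) = 1, 40 is invertible modulo 43. Euclid's algorithm: 43 = 1·40 + 3, 40 = 13·3 + 1; back-substituting gives 1 = 14·40 − 13·43, so 40⁻¹ ≡ 14 (mod 43).
Then y ↦ 14(y − 26) is a two-sided inverse to h, so every y ∈ ℤ_{43} has a preimage.
Thus h is surjective.
Since h is surjective, we find h⁻¹(3): we need 40x ≡ 3 − 26 ≡ 20 (mod 43). Using 40⁻¹ = 14: x ≡ 14·20 = 280 = 6·43 + 22, so x = 22.
Check: h(22) = 40·22 + 26 = 906 = 21·43 + 3 ≡ 3 (mod 43).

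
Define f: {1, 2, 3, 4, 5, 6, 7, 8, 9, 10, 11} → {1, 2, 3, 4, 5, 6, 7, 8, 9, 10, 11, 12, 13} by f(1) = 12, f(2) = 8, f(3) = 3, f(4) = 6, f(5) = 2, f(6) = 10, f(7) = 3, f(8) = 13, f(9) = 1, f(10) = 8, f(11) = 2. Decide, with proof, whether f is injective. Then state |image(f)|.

f(3) = 3 = f(7) with 3 ≠ 7, so f is not injective.
The image of f is {1, 2, 3, 6, 8, 10, 12, 13}, which has 8 elements.

8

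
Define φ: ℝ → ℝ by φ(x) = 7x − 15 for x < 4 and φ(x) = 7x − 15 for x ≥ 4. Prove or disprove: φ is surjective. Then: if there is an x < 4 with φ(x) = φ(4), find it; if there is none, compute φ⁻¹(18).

33/7

Both pieces are strictly increasing (slopes 7 and 7), so each is injective on its own interval.
The left piece maps (−∞, 4) onto (−∞, 13); the right piece maps [4, ∞) onto [13, ∞).
These images together cover ℝ, so φ is surjective.
Because the two images are disjoint, no x < 4 has φ(x) = φ(4), so we compute φ⁻¹(18): 18 lies in [13, ∞), so solve 7x − 15 = 18: x = (18 + 15)/7 = 33/7.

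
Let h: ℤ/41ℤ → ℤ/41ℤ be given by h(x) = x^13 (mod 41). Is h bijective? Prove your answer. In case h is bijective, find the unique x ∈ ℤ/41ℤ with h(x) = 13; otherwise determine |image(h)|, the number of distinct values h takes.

Since 41 is prime, the nonzero elements of ℤ/41ℤ form a cyclic group of order 40.
As gcd(13, 40) = 1, raising to the 13th power is a bijection on this group: if u^13 ≡ v^13 then (uv^{−1})^13 = 1, and the only element of order dividing gcd(13, 40) = 1 is 1, so u = v.
With h(0) = 0 this makes h injective on all of ℤ/41ℤ, hence bijective (finite equal-size domain and codomain). In particular h is bijective.
Since h is bijective, we find the preimage of 13. The inverse of x ↦ x^13 on (ℤ/41ℤ)^× is x ↦ x^37, because 13·37 = 481 = 12·40 + 1 ≡ 1 (mod 40) and x^{40} = 1 for x ≠ 0 (Fermat). So h⁻¹(13) = 13^37 mod 41.
Repeated squaring mod 41: 13^1 ≡ 13, 13^2 ≡ 13² = 169 ≡ 5, 13^4 ≡ 5² = 25, 13^8 ≡ 25² = 625 ≡ 10, 13^16 ≡ 10² = 100 ≡ 18, 13^32 ≡ 18² = 324 ≡ 37. Since 37 = 32 + 4 + 1, 13^37 ≡ 37·25·13: 37·25 = 925 ≡ 23, then 23·13 = 299 ≡ 12. So 13^37 ≡ 12 (mod 41).
Hence h⁻¹(13) = 12.

12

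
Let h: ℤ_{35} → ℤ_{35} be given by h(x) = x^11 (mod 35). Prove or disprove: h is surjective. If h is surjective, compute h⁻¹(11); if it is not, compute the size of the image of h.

16

Computing x^11 mod 35 for each x (by repeated squaring, reducing mod 35 at every step), the values h(0), h(1), …, h(34) are: 0, 1, 18, 12, 9, 10, 6, 28, 22, 4, 5, 16, 3, 27, 14, 15, 11, 33, 2, 24, 20, 21, 8, 32, 19, 30, 31, 13, 7, 29, 25, 26, 23, 17, 34.
Every element of ℤ_{35} appears exactly once in this list, so h is a bijection, and in particular surjective.
Since h is surjective, we read off the preimage of 11 from the same table: h(16) = 11, so h⁻¹(11) = 16.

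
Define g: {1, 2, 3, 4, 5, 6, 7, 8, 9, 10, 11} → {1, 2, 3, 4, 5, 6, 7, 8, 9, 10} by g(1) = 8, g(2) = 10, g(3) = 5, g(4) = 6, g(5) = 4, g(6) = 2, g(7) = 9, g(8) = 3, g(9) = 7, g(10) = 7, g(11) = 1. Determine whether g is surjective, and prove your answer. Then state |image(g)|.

Every element of the codomain has a preimage: 1 = g(11), 2 = g(6), 3 = g(8), 4 = g(5), 5 = g(3), 6 = g(4), 7 = g(9), 8 = g(1), 9 = g(7), 10 = g(2).
So g is surjective.
The image of g is {1, 2, 3, 4, 5, 6, 7, 8, 9, 10}, which has 10 elements.

10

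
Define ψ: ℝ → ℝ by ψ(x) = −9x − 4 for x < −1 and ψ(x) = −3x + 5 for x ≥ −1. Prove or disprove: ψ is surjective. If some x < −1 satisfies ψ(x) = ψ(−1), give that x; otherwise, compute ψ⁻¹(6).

Both pieces are strictly decreasing (slopes −9 and −3), so each is injective on its own interval.
The left piece maps (−∞, −1) onto (5, ∞); the right piece maps [−1, ∞) onto (−∞, 8].
The union (5, ∞) ∪ (−∞, 8] covers ℝ, so ψ is surjective.
For the follow-up: the images overlap, so an x < −1 with ψ(x) = ψ(−1) exists. ψ(−1) = 8; solving −9x − 4 = 8 for x < −1 gives x = (8 + 4)/(−9) = −4/3.

-4/3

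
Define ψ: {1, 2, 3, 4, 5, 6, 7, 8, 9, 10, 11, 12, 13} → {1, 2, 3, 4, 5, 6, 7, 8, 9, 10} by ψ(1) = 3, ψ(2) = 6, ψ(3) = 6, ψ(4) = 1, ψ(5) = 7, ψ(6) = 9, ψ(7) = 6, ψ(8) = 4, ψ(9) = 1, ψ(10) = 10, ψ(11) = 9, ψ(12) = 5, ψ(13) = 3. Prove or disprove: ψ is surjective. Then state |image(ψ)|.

No element maps to 2, so ψ is not surjective.
The image of ψ is {1, 3, 4, 5, 6, 7, 9, 10}, which has 8 elements.

8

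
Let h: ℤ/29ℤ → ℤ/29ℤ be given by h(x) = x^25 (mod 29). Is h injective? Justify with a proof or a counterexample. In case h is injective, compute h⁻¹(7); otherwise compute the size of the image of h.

Since 29 is prime, the nonzero elements of ℤ/29ℤ form a cyclic group of order 28.
As gcd(25, 28) = 1, raising to the 25th power is a bijection on this group: if u^25 ≡ v^25 then (uv^{−1})^25 = 1, and the only element of order dividing gcd(25, 28) = 1 is 1, so u = v.
With h(0) = 0 this makes h injective on all of ℤ/29ℤ, hence bijective (finite equal-size domain and codomain). In particular h is injective.
Since h is injective, we find the preimage of 7. The inverse of x ↦ x^25 on (ℤ/29ℤ)^× is x ↦ x^9, because 25·9 = 225 = 8·28 + 1 ≡ 1 (mod 28) and x^{28} = 1 for x ≠ 0 (Fermat). So h⁻¹(7) = 7^9 mod 29.
Repeated squaring mod 29: 7^1 ≡ 7, 7^2 ≡ 7² = 49 ≡ 20, 7^4 ≡ 20² = 400 ≡ 23, 7^8 ≡ 23² = 529 ≡ 7. Since 9 = 8 + 1, 7^9 ≡ 7·7: 7·7 = 49 ≡ 20. So 7^9 ≡ 20 (mod 29).
Hence h⁻¹(7) = 20.

20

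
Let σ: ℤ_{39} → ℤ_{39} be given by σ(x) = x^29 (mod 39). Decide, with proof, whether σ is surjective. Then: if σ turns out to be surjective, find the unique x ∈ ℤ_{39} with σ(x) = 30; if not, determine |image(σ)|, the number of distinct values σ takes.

36

Computing x^29 mod 39 for each x (by repeated squaring, reducing mod 39 at every step), the values σ(0), σ(1), …, σ(38) are: 0, 1, 32, 9, 10, 5, 15, 37, 8, 3, 4, 20, 12, 13, 14, 6, 22, 23, 18, 28, 11, 21, 16, 17, 33, 25, 26, 27, 19, 35, 36, 31, 2, 24, 34, 29, 30, 7, 38.
Every element of ℤ_{39} appears exactly once in this list, so σ is a bijection, and in particular surjective.
Since σ is surjective, we read off the preimage of 30 from the same table: σ(36) = 30, so σ⁻¹(30) = 36.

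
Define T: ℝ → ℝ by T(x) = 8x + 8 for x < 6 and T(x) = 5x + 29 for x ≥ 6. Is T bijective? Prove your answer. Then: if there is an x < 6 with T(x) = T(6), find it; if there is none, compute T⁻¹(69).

Both pieces are strictly increasing (slopes 8 and 5), so each is injective on its own interval.
The left piece maps (−∞, 6) onto (−∞, 56); the right piece maps [6, ∞) onto [59, ∞).
The images leave a gap (56 has no preimage), so T is not surjective, hence not bijective.
Because the two images are disjoint, no x < 6 has T(x) = T(6), so we compute T⁻¹(69): 69 lies in [59, ∞), so solve 5x + 29 = 69: x = (69 − 29)/5 = 8.

8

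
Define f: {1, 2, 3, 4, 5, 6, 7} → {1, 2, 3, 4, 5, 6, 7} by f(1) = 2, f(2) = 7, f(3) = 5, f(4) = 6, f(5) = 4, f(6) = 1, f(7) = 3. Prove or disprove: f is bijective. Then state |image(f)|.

The values 2, 7, 5, 6, 4, 1, 3 are a permutation of {1, 2, 3, 4, 5, 6, 7}: each element appears exactly once.
So f is injective and surjective, hence bijective.
The image of f is {1, 2, 3, 4, 5, 6, 7}, which has 7 elements.

7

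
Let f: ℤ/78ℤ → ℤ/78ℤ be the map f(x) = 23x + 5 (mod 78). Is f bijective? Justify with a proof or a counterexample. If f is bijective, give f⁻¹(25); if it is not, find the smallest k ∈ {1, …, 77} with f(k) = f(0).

28

Suppose f(u) = f(v) in ℤ/78ℤ. Then 23u + 5 ≡ 23v + 5 (mod 78), thus 23(u − v) ≡ 0 (mod 78).
Since gcd(23, 78) = 1, 23 is invertible modulo 78, thus u − v ≡ 0 (mod 78), i.e. u = v.
We now compute 23⁻¹ mod 78 explicitly. Euclid's algorithm: 78 = 3·23 + 9, 23 = 2·9 + 5, 9 = 1·5 + 4, 5 = 1·4 + 1; back-substituting gives 1 = 17·23 − 5·78, so 23⁻¹ ≡ 17 (mod 78).
Then y ↦ 17(y − 5) is a two-sided inverse to f, so every y ∈ ℤ/78ℤ has a preimage.
Hence f is bijective.
Since f is bijective, we find f⁻¹(25): we need 23x ≡ 25 − 5 ≡ 20 (mod 78). Using 23⁻¹ = 17: x ≡ 17·20 = 340 = 4·78 + 28, so x = 28.
Check: f(28) = 23·28 + 5 = 649 = 8·78 + 25 ≡ 25 (mod 78).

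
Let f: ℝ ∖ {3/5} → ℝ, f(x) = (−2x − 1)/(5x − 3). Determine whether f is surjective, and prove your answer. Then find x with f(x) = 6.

17/32

If f(x) = −2/5, cross-multiplying gives 5(−2x − 1) = −2(5x − 3), which simplifies to −5 = 6 — false.  So −2/5 has no preimage and f is not surjective.
Solving f(x) = 6: cross-multiplying gives −2x − 1 = 6(5x − 3), which rearranges to −32x = −17, so x = 17/32.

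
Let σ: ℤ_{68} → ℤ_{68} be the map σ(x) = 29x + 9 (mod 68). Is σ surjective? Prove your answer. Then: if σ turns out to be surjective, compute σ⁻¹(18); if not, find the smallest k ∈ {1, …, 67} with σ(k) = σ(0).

5

By definition, σ is surjective if every y in the codomain equals σ(x) for some x in the domain.
Since gcd(29, 68) = 1, 29 is invertible modulo 68. Euclid's algorithm: 68 = 2·29 + 10, 29 = 2·10 + 9, 10 = 1·9 + 1; back-substituting gives 1 = 61·29 − 26·68, so 29⁻¹ ≡ 61 (mod 68).
For any y ∈ ℤ_{68}, x = 61(y − 9) mod 68 satisfies σ(x) = 29·61(y − 9) + 9 ≡ y (since 29·61 ≡ 1 mod 68). So every y has a preimage.
Hence σ is surjective.
Since σ is surjective, we find σ⁻¹(18): we need 29x ≡ 18 − 9 ≡ 9 (mod 68). Using 29⁻¹ = 61: x ≡ 61·9 = 549 = 8·68 + 5, so x = 5.
Check: σ(5) = 29·5 + 9 = 154 = 2·68 + 18 ≡ 18 (mod 68).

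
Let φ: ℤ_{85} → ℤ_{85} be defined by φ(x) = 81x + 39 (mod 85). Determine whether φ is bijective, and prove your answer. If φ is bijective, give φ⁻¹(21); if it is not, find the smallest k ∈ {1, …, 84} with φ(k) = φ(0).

Suppose φ(a) = φ(b) in ℤ_{85}. Then 81a + 39 ≡ 81b + 39 (mod 85), hence 81(a − b) ≡ 0 (mod 85).
Since gcd(81, 85) = 1, 81 is invertible modulo 85, hence a − b ≡ 0 (mod 85), i.e. a = b.
We now compute 81⁻¹ mod 85 explicitly. Euclid's algorithm: 85 = 1·81 + 4, 81 = 20·4 + 1; back-substituting gives 1 = 21·81 − 20·85, so 81⁻¹ ≡ 21 (mod 85).
For any y ∈ ℤ_{85}, x = 21(y − 39) mod 85 satisfies φ(x) = 81·21(y − 39) + 39 ≡ y (since 81·21 ≡ 1 mod 85). So every y has a preimage.
Therefore φ is bijective.
Since φ is bijective, we find φ⁻¹(21): we need 81x ≡ 21 − 39 ≡ 67 (mod 85). Using 81⁻¹ = 21: x ≡ 21·67 = 1407 = 16·85 + 47, so x = 47.
Check: φ(47) = 81·47 + 39 = 3846 = 45·85 + 21 ≡ 21 (mod 85).

47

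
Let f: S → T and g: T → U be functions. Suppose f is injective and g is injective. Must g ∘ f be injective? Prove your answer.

injective

Suppose (g ∘ f)(u) = (g ∘ f)(v), i.e. g(f(u)) = g(f(v)).
Since g is injective, f(u) = f(v). Since f is injective, u = v. Hence g ∘ f is injective.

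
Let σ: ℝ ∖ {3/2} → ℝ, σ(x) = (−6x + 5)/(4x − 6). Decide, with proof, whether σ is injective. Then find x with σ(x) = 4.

Suppose σ(u) = σ(v). Cross-multiplying: (−6u + 5)(4v − 6) = (−6v + 5)(4u − 6).
Expanding both sides and cancelling the symmetric terms leaves 16·(u − v) = 0. Since 16 ≠ 0, u = v. So σ is injective.
Solving σ(x) = 4: cross-multiplying gives −6x + 5 = 4(4x − 6), which rearranges to −22x = −29, so x = 29/22.

29/22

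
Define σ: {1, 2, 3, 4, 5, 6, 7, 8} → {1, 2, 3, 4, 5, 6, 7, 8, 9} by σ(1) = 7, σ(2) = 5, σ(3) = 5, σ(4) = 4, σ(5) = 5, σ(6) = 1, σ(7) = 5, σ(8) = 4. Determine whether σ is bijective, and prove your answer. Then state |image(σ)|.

4

σ(2) = 5 = σ(3) with 2 ≠ 3, so σ is not injective, hence not bijective.
The image of σ is {1, 4, 5, 7}, which has 4 elements.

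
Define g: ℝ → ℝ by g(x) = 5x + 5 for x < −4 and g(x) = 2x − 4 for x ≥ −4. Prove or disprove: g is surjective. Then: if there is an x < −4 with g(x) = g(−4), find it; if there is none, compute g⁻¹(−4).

Both pieces are strictly increasing (slopes 5 and 2), so each is injective on its own interval.
The left piece maps (−∞, −4) onto (−∞, −15); the right piece maps [−4, ∞) onto [−12, ∞).
The union (−∞, −15) ∪ [−12, ∞) omits the interval between −15 and −12; in particular −15 has no preimage. So g is not surjective.
Because the two images are disjoint, no x < −4 has g(x) = g(−4), so we compute g⁻¹(−4): −4 lies in [−12, ∞), so solve 2x − 4 = −4: x = (−4 + 4)/2 = 0.

0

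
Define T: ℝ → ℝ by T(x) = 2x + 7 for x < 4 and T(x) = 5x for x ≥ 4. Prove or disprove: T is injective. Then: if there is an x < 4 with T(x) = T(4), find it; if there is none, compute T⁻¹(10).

3/2

Both pieces are strictly increasing (slopes 2 and 5), so each is injective on its own interval.
The left piece maps (−∞, 4) onto (−∞, 15); the right piece maps [4, ∞) onto [20, ∞).
These images are disjoint, so no value is attained by both pieces. Therefore T is injective.
Because the two images are disjoint, no x < 4 has T(x) = T(4), so we compute T⁻¹(10): 10 lies in (−∞, 15), so solve 2x + 7 = 10: x = (10 − 7)/2 = 3/2.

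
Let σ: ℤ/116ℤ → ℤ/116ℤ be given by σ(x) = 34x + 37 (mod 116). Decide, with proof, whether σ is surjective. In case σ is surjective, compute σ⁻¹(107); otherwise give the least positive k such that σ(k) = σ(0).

58

Recall that surjectivity means every element of the codomain has a preimage under σ.
Since gcd(34, 116) = 2, we have 34x ≡ 0 (mod 2) for all x, so σ(x) ≡ 1 (mod 2).
But 0 ≢ 1 (mod 2), so 0 ∈ ℤ/116ℤ has no preimage. Thus σ is not surjective.
Since σ is not surjective, we find the least positive k with σ(k) = σ(0): this means 34k ≡ 0 (mod 116), i.e. 116 ∣ 34k. Since gcd(34, 116) = 2, dividing through by 2 this holds exactly when 58 ∣ 17k, and as gcd(17, 58) = 1, exactly when 58 ∣ k.
The smallest positive such k is 58.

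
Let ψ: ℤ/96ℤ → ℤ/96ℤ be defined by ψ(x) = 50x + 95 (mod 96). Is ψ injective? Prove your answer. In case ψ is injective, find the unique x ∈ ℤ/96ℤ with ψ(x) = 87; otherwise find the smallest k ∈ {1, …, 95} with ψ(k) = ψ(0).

Recall that injectivity means: for all s, t in the domain, ψ(s) = ψ(t) implies s = t.
We have gcd(50, 96) = 2 > 1. Taking s = 0 and t = 48: ψ(0) = 95 and ψ(48) = 50·48 + 95 = 2495 ≡ 95 (mod 96).
So ψ(0) = ψ(48) while 0 ≠ 48, therefore ψ is not injective.
Since ψ is not injective, we find the least positive k with ψ(k) = ψ(0): this means 50k ≡ 0 (mod 96), i.e. 96 ∣ 50k. Since gcd(50, 96) = 2, dividing through by 2 this holds exactly when 48 ∣ 25k, and as gcd(25, 48) = 1, exactly when 48 ∣ k.
The smallest positive such k is 48.

48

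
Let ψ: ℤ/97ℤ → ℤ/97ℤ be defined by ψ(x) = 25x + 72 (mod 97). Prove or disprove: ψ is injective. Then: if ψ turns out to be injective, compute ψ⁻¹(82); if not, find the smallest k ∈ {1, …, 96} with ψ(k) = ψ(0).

78

By definition, ψ is injective if ψ(a) = ψ(b) implies a = b.
Suppose ψ(a) = ψ(b) in ℤ/97ℤ. Then 25a + 72 ≡ 25b + 72 (mod 97), therefore 25(a − b) ≡ 0 (mod 97).
Since gcd(25, 97) = 1, 25 is invertible modulo 97, hence a − b ≡ 0 (mod 97), i.e. a = b.
Therefore ψ is injective.
We now compute 25⁻¹ mod 97 explicitly. Euclid's algorithm: 97 = 3·25 + 22, 25 = 1·22 + 3, 22 = 7·3 + 1; back-substituting gives 1 = 66·25 − 17·97, so 25⁻¹ ≡ 66 (mod 97).
Since ψ is injective, we compute ψ⁻¹(82): solve 25x + 72 ≡ 82 (mod 97), i.e. 25x ≡ 10 (mod 97).
Multiplying by 25⁻¹ = 66 gives x ≡ 66·10 = 660 = 6·97 + 78 ≡ 78 (mod 97).
Check: ψ(78) = 25·78 + 72 = 2022 = 20·97 + 82 ≡ 82 (mod 97).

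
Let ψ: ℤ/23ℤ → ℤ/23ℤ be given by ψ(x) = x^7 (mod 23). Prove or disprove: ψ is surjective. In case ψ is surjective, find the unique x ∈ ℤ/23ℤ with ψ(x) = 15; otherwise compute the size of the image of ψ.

19

Since 23 is prime, the nonzero elements of ℤ/23ℤ form a cyclic group of order 22.
As gcd(7, 22) = 1, raising to the 7th power is a bijection on this group: if a^7 ≡ b^7 then (ab^{−1})^7 = 1, and the only element of order dividing gcd(7, 22) = 1 is 1, so a = b.
With ψ(0) = 0 this makes ψ injective on all of ℤ/23ℤ, hence bijective (finite equal-size domain and codomain). In particular ψ is surjective.
Since ψ is surjective, we find the preimage of 15. The inverse of x ↦ x^7 on (ℤ/23ℤ)^× is x ↦ x^19, because 7·19 = 133 = 6·22 + 1 ≡ 1 (mod 22) and x^{22} = 1 for x ≠ 0 (Fermat). So ψ⁻¹(15) = 15^19 mod 23.
Repeated squaring mod 23: 15^1 ≡ 15, 15^2 ≡ 15² = 225 ≡ 18, 15^4 ≡ 18² = 324 ≡ 2, 15^8 ≡ 2² = 4, 15^16 ≡ 4² = 16. Since 19 = 16 + 2 + 1, 15^19 ≡ 16·18·15: 16·18 = 288 ≡ 12, then 12·15 = 180 ≡ 19. So 15^19 ≡ 19 (mod 23).
Hence ψ⁻¹(15) = 19.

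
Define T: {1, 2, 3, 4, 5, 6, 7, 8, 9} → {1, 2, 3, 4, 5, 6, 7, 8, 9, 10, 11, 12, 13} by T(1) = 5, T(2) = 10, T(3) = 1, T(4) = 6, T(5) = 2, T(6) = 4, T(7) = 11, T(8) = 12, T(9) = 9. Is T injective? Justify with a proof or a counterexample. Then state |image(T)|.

The values T(1), …, T(9) are 5, 10, 1, 6, 2, 4, 11, 12, 9 — all distinct.
So T(x_1) = T(x_2) only when x_1 = x_2, and T is injective.
The image of T is {1, 2, 4, 5, 6, 9, 10, 11, 12}, which has 9 elements.

9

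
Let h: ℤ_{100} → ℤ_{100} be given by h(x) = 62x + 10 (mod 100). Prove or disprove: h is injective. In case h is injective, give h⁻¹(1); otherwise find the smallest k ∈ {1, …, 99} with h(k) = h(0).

50

By definition, injectivity means: for all s, t in the domain, h(s) = h(t) implies s = t.
We have gcd(62, 100) = 2 > 1. Taking s = 0 and t = 50: h(0) = 10 and h(50) = 62·50 + 10 = 3110 ≡ 10 (mod 100).
So h(0) = h(50) while 0 ≠ 50, therefore h is not injective.
Since h is not injective, we find the least positive k with h(k) = h(0): this means 62k ≡ 0 (mod 100), i.e. 100 ∣ 62k. Since gcd(62, 100) = 2, dividing through by 2 this holds exactly when 50 ∣ 31k, and as gcd(31, 50) = 1, exactly when 50 ∣ k.
The smallest positive such k is 50.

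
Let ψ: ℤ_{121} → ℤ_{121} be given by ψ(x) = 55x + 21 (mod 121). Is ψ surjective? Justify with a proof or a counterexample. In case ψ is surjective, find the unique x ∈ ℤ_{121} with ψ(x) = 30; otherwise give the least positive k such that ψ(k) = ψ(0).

Since gcd(55, 121) = 11, we have 55x ≡ 0 (mod 11) for all x, so ψ(x) ≡ 10 (mod 11).
But 0 ≢ 10 (mod 11), so 0 ∈ ℤ_{121} has no preimage. Thus ψ is not surjective.
Since ψ is not surjective, we find the least positive k with ψ(k) = ψ(0): this means 55k ≡ 0 (mod 121), i.e. 121 ∣ 55k. Since gcd(55, 121) = 11, dividing through by 11 this holds exactly when 11 ∣ 5k, and as gcd(5, 11) = 1, exactly when 11 ∣ k.
The smallest positive such k is 11.

11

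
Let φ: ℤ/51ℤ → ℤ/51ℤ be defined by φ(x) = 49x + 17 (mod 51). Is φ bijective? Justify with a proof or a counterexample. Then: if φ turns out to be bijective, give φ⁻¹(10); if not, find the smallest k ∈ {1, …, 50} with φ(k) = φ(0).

Recall: injectivity means: for all x_1, x_2 in the domain, φ(x_1) = φ(x_2) implies x_1 = x_2.
If φ(x_1) = φ(x_2), then 49x_1 ≡ 49x_2 (mod 51). Because gcd(49, 51) = 1, we may cancel 49 to get x_1 ≡ x_2 (mod 51).
We now compute 49⁻¹ mod 51 explicitly. Euclid's algorithm: 51 = 1·49 + 2, 49 = 24·2 + 1; back-substituting gives 1 = 25·49 − 24·51, so 49⁻¹ ≡ 25 (mod 51).
For any y ∈ ℤ/51ℤ, x = 25(y − 17) mod 51 satisfies φ(x) = 49·25(y − 17) + 17 ≡ y (since 49·25 ≡ 1 mod 51). So every y has a preimage.
Therefore φ is bijective.
Since φ is bijective, we compute φ⁻¹(10): solve 49x + 17 ≡ 10 (mod 51), i.e. 49x ≡ 44 (mod 51).
Multiplying by 49⁻¹ = 25 gives x ≡ 25·44 = 1100 = 21·51 + 29 ≡ 29 (mod 51).
Check: φ(29) = 49·29 + 17 = 1438 = 28·51 + 10 ≡ 10 (mod 51).

29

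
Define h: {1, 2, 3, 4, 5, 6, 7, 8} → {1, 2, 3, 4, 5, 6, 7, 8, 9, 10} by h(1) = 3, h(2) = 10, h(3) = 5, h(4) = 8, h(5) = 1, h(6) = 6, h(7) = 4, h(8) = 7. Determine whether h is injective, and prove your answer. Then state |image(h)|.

8

The values h(1), …, h(8) are 3, 10, 5, 8, 1, 6, 4, 7 — all distinct.
So h(a) = h(b) only when a = b, and h is injective.
The image of h is {1, 3, 4, 5, 6, 7, 8, 10}, which has 8 elements.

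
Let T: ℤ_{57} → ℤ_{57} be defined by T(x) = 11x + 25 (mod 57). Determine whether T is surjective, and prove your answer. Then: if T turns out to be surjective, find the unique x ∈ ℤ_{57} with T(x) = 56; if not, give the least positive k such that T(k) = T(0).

8

Since gcd(11, 57) = 1, 11 is invertible modulo 57. Euclid's algorithm: 57 = 5·11 + 2, 11 = 5·2 + 1; back-substituting gives 1 = 26·11 − 5·57, so 11⁻¹ ≡ 26 (mod 57).
For any y ∈ ℤ_{57}, x = 26(y − 25) mod 57 satisfies T(x) = 11·26(y − 25) + 25 ≡ y (since 11·26 ≡ 1 mod 57). So every y has a preimage.
Hence T is surjective.
Since T is surjective, we compute T⁻¹(56): solve 11x + 25 ≡ 56 (mod 57), i.e. 11x ≡ 31 (mod 57).
Multiplying by 11⁻¹ = 26 gives x ≡ 26·31 = 806 = 14·57 + 8 ≡ 8 (mod 57).
Check: T(8) = 11·8 + 25 = 113 = 1·57 + 56 ≡ 56 (mod 57).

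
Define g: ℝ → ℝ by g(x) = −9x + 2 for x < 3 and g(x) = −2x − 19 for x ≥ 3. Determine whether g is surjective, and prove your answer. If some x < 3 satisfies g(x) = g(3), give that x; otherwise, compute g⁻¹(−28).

Both pieces are strictly decreasing (slopes −9 and −2), so each is injective on its own interval.
The left piece maps (−∞, 3) onto (−25, ∞); the right piece maps [3, ∞) onto (−∞, −25].
These images together cover ℝ, so g is surjective.
Because the two images are disjoint, no x < 3 has g(x) = g(3), so we compute g⁻¹(−28): −28 lies in (−∞, −25], so solve −2x − 19 = −28: x = (−28 + 19)/(−2) = 9/2.

9/2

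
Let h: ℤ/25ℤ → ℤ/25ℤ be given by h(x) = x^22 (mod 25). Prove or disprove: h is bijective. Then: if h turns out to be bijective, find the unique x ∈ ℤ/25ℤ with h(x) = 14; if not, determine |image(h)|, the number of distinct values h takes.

h(0) = 0^22 = 0.
h(5): Repeated squaring mod 25: 5^1 ≡ 5, 5^2 ≡ 5² = 25 ≡ 0, 5^4 ≡ 0² = 0, 5^8 ≡ 0² = 0, 5^16 ≡ 0² = 0. Since 22 = 16 + 4 + 2, 5^22 ≡ 0·0·0: 0·0 = 0, then 0·0 = 0. So 5^22 ≡ 0 (mod 25).
So h(0) = h(5) = 0 while 0 ≠ 5, hence h is not injective, hence not bijective.
Since h is not bijective, we determine |image(h)|. Computing x^22 mod 25 for each x (by repeated squaring, reducing mod 25 at every step), the values h(0), h(1), …, h(24) are: 0, 1, 4, 9, 16, 0, 11, 24, 14, 6, 0, 21, 19, 19, 21, 0, 6, 14, 24, 11, 0, 16, 9, 4, 1.
The distinct values are {0, 1, 4, 6, 9, 11, 14, 16, 19, 21, 24}; there are 11 of them.

11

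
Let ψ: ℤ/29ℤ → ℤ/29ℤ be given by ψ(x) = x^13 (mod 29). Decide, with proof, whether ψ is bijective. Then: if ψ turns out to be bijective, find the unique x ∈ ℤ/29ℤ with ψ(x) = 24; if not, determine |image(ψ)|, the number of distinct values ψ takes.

Since 29 is prime, the nonzero elements of ℤ/29ℤ form a cyclic group of order 28.
As gcd(13, 28) = 1, raising to the 13th power is a bijection on this group: if s^13 ≡ t^13 then (st^{−1})^13 = 1, and the only element of order dividing gcd(13, 28) = 1 is 1, so s = t.
With ψ(0) = 0 this makes ψ injective on all of ℤ/29ℤ, hence bijective (finite equal-size domain and codomain). In particular ψ is bijective.
Since ψ is bijective, we find the preimage of 24. The inverse of x ↦ x^13 on (ℤ/29ℤ)^× is x ↦ x^13, because 13·13 = 169 = 6·28 + 1 ≡ 1 (mod 28) and x^{28} = 1 for x ≠ 0 (Fermat). So ψ⁻¹(24) = 24^13 mod 29.
Repeated squaring mod 29: 24^1 ≡ 24, 24^2 ≡ 24² = 576 ≡ 25, 24^4 ≡ 25² = 625 ≡ 16, 24^8 ≡ 16² = 256 ≡ 24. Since 13 = 8 + 4 + 1, 24^13 ≡ 24·16·24: 24·16 = 384 ≡ 7, then 7·24 = 168 ≡ 23. So 24^13 ≡ 23 (mod 29).
Hence ψ⁻¹(24) = 23.

23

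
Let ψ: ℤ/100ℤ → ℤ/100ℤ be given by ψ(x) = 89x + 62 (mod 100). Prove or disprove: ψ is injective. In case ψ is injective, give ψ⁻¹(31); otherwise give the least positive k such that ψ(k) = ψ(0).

Recall that ψ is injective when ψ(u) = ψ(v) forces u = v.
Suppose ψ(u) = ψ(v) in ℤ/100ℤ. Then 89u + 62 ≡ 89v + 62 (mod 100), hence 89(u − v) ≡ 0 (mod 100).
Since gcd(89, 100) = 1, 89 is invertible modulo 100, therefore u − v ≡ 0 (mod 100), i.e. u = v.
Therefore ψ is injective.
We now compute 89⁻¹ mod 100 explicitly. Euclid's algorithm: 100 = 1·89 + 11, 89 = 8·11 + 1; back-substituting gives 1 = 9·89 − 8·100, so 89⁻¹ ≡ 9 (mod 100).
Since ψ is injective, we find ψ⁻¹(31): we need 89x ≡ 31 − 62 ≡ 69 (mod 100). Using 89⁻¹ = 9: x ≡ 9·69 = 621 = 6·100 + 21, so x = 21.
Check: ψ(21) = 89·21 + 62 = 1931 = 19·100 + 31 ≡ 31 (mod 100).

21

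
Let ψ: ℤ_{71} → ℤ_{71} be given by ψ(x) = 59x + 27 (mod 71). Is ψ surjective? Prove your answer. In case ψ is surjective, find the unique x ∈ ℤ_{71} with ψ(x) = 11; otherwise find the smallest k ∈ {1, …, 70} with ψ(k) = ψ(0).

25

Since gcd(59, 71) = 1, 59 is invertible modulo 71. Euclid's algorithm: 71 = 1·59 + 12, 59 = 4·12 + 11, 12 = 1·11 + 1; back-substituting gives 1 = 65·59 − 54·71, so 59⁻¹ ≡ 65 (mod 71).
For any y ∈ ℤ_{71}, x = 65(y − 27) mod 71 satisfies ψ(x) = 59·65(y − 27) + 27 ≡ y (since 59·65 ≡ 1 mod 71). So every y has a preimage.
Thus ψ is surjective.
Since ψ is surjective, we compute ψ⁻¹(11): solve 59x + 27 ≡ 11 (mod 71), i.e. 59x ≡ 55 (mod 71).
Multiplying by 59⁻¹ = 65 gives x ≡ 65·55 = 3575 = 50·71 + 25 ≡ 25 (mod 71).
Check: ψ(25) = 59·25 + 27 = 1502 = 21·71 + 11 ≡ 11 (mod 71).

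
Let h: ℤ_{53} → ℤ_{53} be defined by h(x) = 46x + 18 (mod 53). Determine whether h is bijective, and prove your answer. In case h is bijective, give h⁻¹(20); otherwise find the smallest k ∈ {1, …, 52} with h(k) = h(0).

If h(u) = h(v), then 46u ≡ 46v (mod 53). Because gcd(46, 53) = 1, we may cancel 46 to get u ≡ v (mod 53).
We now compute 46⁻¹ mod 53 explicitly. Euclid's algorithm: 53 = 1·46 + 7, 46 = 6·7 + 4, 7 = 1·4 + 3, 4 = 1·3 + 1; back-substituting gives 1 = 15·46 − 13·53, so 46⁻¹ ≡ 15 (mod 53).
For any y ∈ ℤ_{53}, x = 15(y − 18) mod 53 satisfies h(x) = 46·15(y − 18) + 18 ≡ y (since 46·15 ≡ 1 mod 53). So every y has a preimage.
Therefore h is bijective.
Since h is bijective, we compute h⁻¹(20): solve 46x + 18 ≡ 20 (mod 53), i.e. 46x ≡ 2 (mod 53).
Multiplying by 46⁻¹ = 15 gives x ≡ 15·2 = 30 ≡ 30 (mod 53).
Check: h(30) = 46·30 + 18 = 1398 = 26·53 + 20 ≡ 20 (mod 53).

30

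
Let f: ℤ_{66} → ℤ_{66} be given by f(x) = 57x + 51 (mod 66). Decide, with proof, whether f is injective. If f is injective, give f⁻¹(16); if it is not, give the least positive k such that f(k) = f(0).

We have gcd(57, 66) = 3 > 1. Taking x_1 = 0 and x_2 = 22: f(0) = 51 and f(22) = 57·22 + 51 = 1305 ≡ 51 (mod 66).
So f(0) = f(22) while 0 ≠ 22, so f is not injective.
Since f is not injective, we find the least positive k with f(k) = f(0): this means 57k ≡ 0 (mod 66), i.e. 66 ∣ 57k. Since gcd(57, 66) = 3, dividing through by 3 this holds exactly when 22 ∣ 19k, and as gcd(19, 22) = 1, exactly when 22 ∣ k.
The smallest positive such k is 22.

22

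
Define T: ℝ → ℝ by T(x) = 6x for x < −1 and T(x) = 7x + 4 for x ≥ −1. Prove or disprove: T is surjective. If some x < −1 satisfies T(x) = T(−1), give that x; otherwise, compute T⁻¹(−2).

-6/7

Both pieces are strictly increasing (slopes 6 and 7), so each is injective on its own interval.
The left piece maps (−∞, −1) onto (−∞, −6); the right piece maps [−1, ∞) onto [−3, ∞).
The union (−∞, −6) ∪ [−3, ∞) omits the interval between −6 and −3; in particular −6 has no preimage. So T is not surjective.
Because the two images are disjoint, no x < −1 has T(x) = T(−1), so we compute T⁻¹(−2): −2 lies in [−3, ∞), so solve 7x + 4 = −2: x = (−2 − 4)/7 = −6/7.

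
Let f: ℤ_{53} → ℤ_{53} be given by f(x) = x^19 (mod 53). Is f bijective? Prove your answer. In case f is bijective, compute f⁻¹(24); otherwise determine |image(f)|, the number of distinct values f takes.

15

Since 53 is prime, the nonzero elements of ℤ_{53} form a cyclic group of order 52.
As gcd(19, 52) = 1, raising to the 19th power is a bijection on this group: if u^19 ≡ v^19 then (uv^{−1})^19 = 1, and the only element of order dividing gcd(19, 52) = 1 is 1, so u = v.
With f(0) = 0 this makes f injective on all of ℤ_{53}, hence bijective (finite equal-size domain and codomain). In particular f is bijective.
Since f is bijective, we find the preimage of 24. The inverse of x ↦ x^19 on (ℤ_{53})^× is x ↦ x^11, because 19·11 = 209 = 4·52 + 1 ≡ 1 (mod 52) and x^{52} = 1 for x ≠ 0 (Fermat). So f⁻¹(24) = 24^11 mod 53.
Repeated squaring mod 53: 24^1 ≡ 24, 24^2 ≡ 24² = 576 ≡ 46, 24^4 ≡ 46² = 2116 ≡ 49, 24^8 ≡ 49² = 2401 ≡ 16. Since 11 = 8 + 2 + 1, 24^11 ≡ 16·46·24: 16·46 = 736 ≡ 47, then 47·24 = 1128 ≡ 15. So 24^11 ≡ 15 (mod 53).
Hence f⁻¹(24) = 15.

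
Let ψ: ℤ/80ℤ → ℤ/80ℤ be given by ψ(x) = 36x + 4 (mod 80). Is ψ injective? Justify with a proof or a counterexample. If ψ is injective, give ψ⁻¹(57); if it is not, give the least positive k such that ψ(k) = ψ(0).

By definition, ψ is injective if ψ(a) = ψ(b) implies a = b.
We have gcd(36, 80) = 4 > 1. Taking a = 0 and b = 20: ψ(0) = 4 and ψ(20) = 36·20 + 4 = 724 ≡ 4 (mod 80).
So ψ(0) = ψ(20) while 0 ≠ 20, so ψ is not injective.
Since ψ is not injective, we find the least positive k with ψ(k) = ψ(0): this means 36k ≡ 0 (mod 80), i.e. 80 ∣ 36k. Since gcd(36, 80) = 4, dividing through by 4 this holds exactly when 20 ∣ 9k, and as gcd(9, 20) = 1, exactly when 20 ∣ k.
The smallest positive such k is 20.

20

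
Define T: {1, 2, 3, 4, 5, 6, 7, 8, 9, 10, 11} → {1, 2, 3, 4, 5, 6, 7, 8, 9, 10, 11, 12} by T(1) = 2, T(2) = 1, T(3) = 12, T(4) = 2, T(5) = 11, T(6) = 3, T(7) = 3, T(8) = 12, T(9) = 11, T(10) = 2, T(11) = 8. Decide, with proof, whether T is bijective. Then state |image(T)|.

6

T(1) = 2 = T(4) with 1 ≠ 4, so T is not injective, hence not bijective.
The image of T is {1, 2, 3, 8, 11, 12}, which has 6 elements.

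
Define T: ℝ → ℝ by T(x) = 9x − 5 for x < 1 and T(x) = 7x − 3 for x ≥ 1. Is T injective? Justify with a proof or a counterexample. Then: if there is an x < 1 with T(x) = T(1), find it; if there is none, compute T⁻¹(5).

Both pieces are strictly increasing (slopes 9 and 7), so each is injective on its own interval.
The left piece maps (−∞, 1) onto (−∞, 4); the right piece maps [1, ∞) onto [4, ∞).
These images are disjoint, so no value is attained by both pieces. Thus T is injective.
Because the two images are disjoint, no x < 1 has T(x) = T(1), so we compute T⁻¹(5): 5 lies in [4, ∞), so solve 7x − 3 = 5: x = (5 + 3)/7 = 8/7.

8/7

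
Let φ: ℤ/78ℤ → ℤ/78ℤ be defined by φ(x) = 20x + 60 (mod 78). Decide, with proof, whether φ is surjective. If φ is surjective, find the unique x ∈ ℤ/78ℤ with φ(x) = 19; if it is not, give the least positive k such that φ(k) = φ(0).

Since gcd(20, 78) = 2, we have 20x ≡ 0 (mod 2) for all x, so φ(x) ≡ 0 (mod 2).
But 1 ≢ 0 (mod 2), so 1 ∈ ℤ/78ℤ has no preimage. Thus φ is not surjective.
Since φ is not surjective, we find the least positive k with φ(k) = φ(0): this means 20k ≡ 0 (mod 78), i.e. 78 ∣ 20k. Since gcd(20, 78) = 2, dividing through by 2 this holds exactly when 39 ∣ 10k, and as gcd(10, 39) = 1, exactly when 39 ∣ k.
The smallest positive such k is 39.

39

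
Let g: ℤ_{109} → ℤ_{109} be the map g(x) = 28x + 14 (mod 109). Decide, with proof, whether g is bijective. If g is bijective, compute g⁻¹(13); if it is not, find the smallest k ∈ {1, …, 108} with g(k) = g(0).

By definition, g is injective when g(u) = g(v) forces u = v.
Suppose g(u) = g(v) in ℤ_{109}. Then 28u + 14 ≡ 28v + 14 (mod 109), hence 28(u − v) ≡ 0 (mod 109).
Since gcd(28, 109) = 1, 28 is invertible modulo 109, therefore u − v ≡ 0 (mod 109), i.e. u = v.
We now compute 28⁻¹ mod 109 explicitly. Euclid's algorithm: 109 = 3·28 + 25, 28 = 1·25 + 3, 25 = 8·3 + 1; back-substituting gives 1 = 74·28 − 19·109, so 28⁻¹ ≡ 74 (mod 109).
Then y ↦ 74(y − 14) is a two-sided inverse to g, so every y ∈ ℤ_{109} has a preimage.
Hence g is bijective.
Since g is bijective, we find g⁻¹(13): we need 28x ≡ 13 − 14 ≡ 108 (mod 109). Using 28⁻¹ = 74: x ≡ 74·108 = 7992 = 73·109 + 35, so x = 35.
Check: g(35) = 28·35 + 14 = 994 = 9·109 + 13 ≡ 13 (mod 109).

35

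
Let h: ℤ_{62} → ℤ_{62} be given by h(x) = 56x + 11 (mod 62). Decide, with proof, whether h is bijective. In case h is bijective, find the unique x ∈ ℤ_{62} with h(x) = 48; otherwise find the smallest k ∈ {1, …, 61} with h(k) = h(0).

31

Recall that injectivity means: for all a, b in the domain, h(a) = h(b) implies a = b.
We have gcd(56, 62) = 2 > 1. Taking a = 0 and b = 31: h(0) = 11 and h(31) = 56·31 + 11 = 1747 ≡ 11 (mod 62).
So h(0) = h(31) while 0 ≠ 31, hence h is not injective, hence not bijective.
Since h is not bijective, we find the least positive k with h(k) = h(0): this means 56k ≡ 0 (mod 62), i.e. 62 ∣ 56k. Since gcd(56, 62) = 2, dividing through by 2 this holds exactly when 31 ∣ 28k, and as gcd(28, 31) = 1, exactly when 31 ∣ k.
The smallest positive such k is 31.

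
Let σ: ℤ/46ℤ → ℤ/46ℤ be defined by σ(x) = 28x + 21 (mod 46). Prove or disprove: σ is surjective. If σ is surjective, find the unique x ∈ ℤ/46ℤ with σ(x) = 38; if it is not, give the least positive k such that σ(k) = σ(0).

23

By definition, surjectivity means every element of the codomain has a preimage under σ.
Since gcd(28, 46) = 2, we have 28x ≡ 0 (mod 2) for all x, so σ(x) ≡ 1 (mod 2).
But 0 ≢ 1 (mod 2), so 0 ∈ ℤ/46ℤ has no preimage. So σ is not surjective.
Since σ is not surjective, we find the least positive k with σ(k) = σ(0): this means 28k ≡ 0 (mod 46), i.e. 46 ∣ 28k. Since gcd(28, 46) = 2, dividing through by 2 this holds exactly when 23 ∣ 14k, and as gcd(14, 23) = 1, exactly when 23 ∣ k.
The smallest positive such k is 23.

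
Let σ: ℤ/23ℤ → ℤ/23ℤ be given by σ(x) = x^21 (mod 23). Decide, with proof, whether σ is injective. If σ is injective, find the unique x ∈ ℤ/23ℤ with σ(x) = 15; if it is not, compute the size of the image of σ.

20

Since 23 is prime, the nonzero elements of ℤ/23ℤ form a cyclic group of order 22.
As gcd(21, 22) = 1, raising to the 21st power is a bijection on this group: if u^21 ≡ v^21 then (uv^{−1})^21 = 1, and the only element of order dividing gcd(21, 22) = 1 is 1, so u = v.
With σ(0) = 0 this makes σ injective on all of ℤ/23ℤ, hence bijective (finite equal-size domain and codomain). In particular σ is injective.
Since σ is injective, we find the preimage of 15. The inverse of x ↦ x^21 on (ℤ/23ℤ)^× is x ↦ x^21, because 21·21 = 441 = 20·22 + 1 ≡ 1 (mod 22) and x^{22} = 1 for x ≠ 0 (Fermat). So σ⁻¹(15) = 15^21 mod 23.
Repeated squaring mod 23: 15^1 ≡ 15, 15^2 ≡ 15² = 225 ≡ 18, 15^4 ≡ 18² = 324 ≡ 2, 15^8 ≡ 2² = 4, 15^16 ≡ 4² = 16. Since 21 = 16 + 4 + 1, 15^21 ≡ 16·2·15: 16·2 = 32 ≡ 9, then 9·15 = 135 ≡ 20. So 15^21 ≡ 20 (mod 23).
Hence σ⁻¹(15) = 20.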